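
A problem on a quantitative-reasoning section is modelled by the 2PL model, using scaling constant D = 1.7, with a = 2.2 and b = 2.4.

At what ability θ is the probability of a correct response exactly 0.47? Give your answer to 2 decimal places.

2.37

P(θ) = 1 / (1 + exp(−D·a(θ − b)))
logit = ln(0.4700/0.5300) = -0.1201
θ = b + logit/(1.7·a) = 2.4 + (-0.1201)/3.7400 = 2.3679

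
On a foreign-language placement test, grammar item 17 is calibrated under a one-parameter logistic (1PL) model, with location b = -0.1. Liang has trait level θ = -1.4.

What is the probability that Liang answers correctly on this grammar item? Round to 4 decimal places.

0.2142

P(θ) = 1 / (1 + exp(−(θ − b)))
Exponent: (-1.4 − (-0.1)) = -1.3000
1/(1 + e^{1.3000}) = 0.2142
P = 0.2142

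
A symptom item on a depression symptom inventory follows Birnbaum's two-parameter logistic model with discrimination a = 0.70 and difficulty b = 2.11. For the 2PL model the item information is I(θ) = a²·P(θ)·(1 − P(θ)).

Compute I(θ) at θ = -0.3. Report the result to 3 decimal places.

P = 1/(1+e^{1.6870}) = 0.1562
P(1−P) = 0.1562 × 0.8438 = 0.1318
I = a² × P(1−P) = 0.70² × 0.1318 = 0.06457

0.065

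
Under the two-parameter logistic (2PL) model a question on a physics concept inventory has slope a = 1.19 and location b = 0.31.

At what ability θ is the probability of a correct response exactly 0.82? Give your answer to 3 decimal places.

P(θ) = 1 / (1 + exp(−a(θ − b)))
logit = ln(0.8200/0.1800) = 1.5163
θ = b + logit/(a) = 0.31 + 1.5163/1.1900 = 1.5842

1.584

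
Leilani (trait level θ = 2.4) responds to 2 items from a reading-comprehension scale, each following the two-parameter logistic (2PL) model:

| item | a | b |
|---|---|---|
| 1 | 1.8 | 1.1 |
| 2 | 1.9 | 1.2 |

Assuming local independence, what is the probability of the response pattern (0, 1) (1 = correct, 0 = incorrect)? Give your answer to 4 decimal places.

P(θ) = 1 / (1 + exp(−a(θ − b)))
P_1 = 1/(1+e^{-2.3400}) = 0.9121
P_2 = 1/(1+e^{-2.2800}) = 0.9072
L = (1−P_1) × P_2 = 0.0879 × 0.9072 = 0.07971

0.0797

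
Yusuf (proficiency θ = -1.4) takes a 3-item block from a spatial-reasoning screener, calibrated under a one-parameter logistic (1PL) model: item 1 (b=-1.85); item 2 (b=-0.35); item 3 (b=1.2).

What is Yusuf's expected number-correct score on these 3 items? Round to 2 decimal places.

0.94

P(θ) = 1 / (1 + exp(−(θ − b)))
P_1 = 1/(1+e^{-0.4500}) = 0.6106
P_2 = 1/(1+e^{1.0500}) = 0.2592
P_3 = 1/(1+e^{2.6000}) = 0.0691
E[score] = 0.6106 + 0.2592 + 0.0691 = 0.9390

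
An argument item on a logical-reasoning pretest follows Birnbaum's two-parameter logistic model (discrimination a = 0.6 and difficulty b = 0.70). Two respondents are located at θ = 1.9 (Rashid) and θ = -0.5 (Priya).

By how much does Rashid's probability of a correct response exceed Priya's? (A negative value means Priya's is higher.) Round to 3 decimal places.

P(θ) = 1 / (1 + exp(−a(θ − b)))
P(Rashid) = 0.6726  [exponent 0.7200]
P(Priya) = 0.3274  [exponent -0.7200]
Difference = 0.6726 − 0.3274 = 0.3452

0.345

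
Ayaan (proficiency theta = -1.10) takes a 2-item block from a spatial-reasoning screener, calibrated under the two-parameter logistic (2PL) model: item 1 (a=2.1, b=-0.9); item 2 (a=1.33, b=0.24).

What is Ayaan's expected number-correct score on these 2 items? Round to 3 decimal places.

P(theta) = 1 / (1 + exp(−a(theta − b)))
P_1 = 1/(1+e^{0.4200}) = 0.3965
P_2 = 1/(1+e^{1.7822}) = 0.1440
E[score] = 0.3965 + 0.1440 = 0.5405

0.541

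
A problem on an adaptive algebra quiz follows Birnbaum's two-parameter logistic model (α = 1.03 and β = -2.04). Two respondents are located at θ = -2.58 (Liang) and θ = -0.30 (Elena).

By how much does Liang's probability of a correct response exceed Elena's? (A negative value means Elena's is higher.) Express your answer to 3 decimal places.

P(θ) = 1 / (1 + exp(−α(θ − β)))
P(Liang) = 0.3644  [exponent -0.5562]
P(Elena) = 0.8572  [exponent 1.7922]
Difference = 0.3644 − 0.8572 = -0.4928

-0.493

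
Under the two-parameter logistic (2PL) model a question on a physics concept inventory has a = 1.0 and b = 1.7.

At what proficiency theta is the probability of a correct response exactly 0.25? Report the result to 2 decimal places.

P(theta) = 1 / (1 + exp(−a(theta − b)))
logit = ln(0.2500/0.7500) = -1.0986
theta = b + logit/(a) = 1.7 + (-1.0986)/1.0000 = 0.6014

0.60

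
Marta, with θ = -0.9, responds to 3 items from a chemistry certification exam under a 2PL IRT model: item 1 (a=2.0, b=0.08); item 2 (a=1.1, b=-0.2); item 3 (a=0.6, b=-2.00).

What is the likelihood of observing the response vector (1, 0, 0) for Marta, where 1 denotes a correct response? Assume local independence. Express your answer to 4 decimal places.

0.0288

P(θ) = 1 / (1 + exp(−a(θ − b)))
P_1 = 1/(1+e^{1.9600}) = 0.1235
P_2 = 1/(1+e^{0.7700}) = 0.3165
P_3 = 1/(1+e^{-0.6600}) = 0.6593
L = P_1 × (1−P_2) × (1−P_3) = 0.1235 × 0.6835 × 0.3407 = 0.02876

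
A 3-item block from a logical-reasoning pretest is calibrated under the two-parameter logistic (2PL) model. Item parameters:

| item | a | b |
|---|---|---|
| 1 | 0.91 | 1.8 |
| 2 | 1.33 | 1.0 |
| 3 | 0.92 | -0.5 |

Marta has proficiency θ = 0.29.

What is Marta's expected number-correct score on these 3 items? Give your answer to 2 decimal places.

1.16

P(θ) = 1 / (1 + exp(−a(θ − b)))
P_1 = 1/(1+e^{1.3741}) = 0.2020
P_2 = 1/(1+e^{0.9443}) = 0.2800
P_3 = 1/(1+e^{-0.7268}) = 0.6741
E[score] = 0.2020 + 0.2800 + 0.6741 = 1.1561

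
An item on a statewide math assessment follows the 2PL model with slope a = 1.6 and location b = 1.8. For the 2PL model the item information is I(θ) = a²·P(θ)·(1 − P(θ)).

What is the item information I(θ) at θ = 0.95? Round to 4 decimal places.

0.4161

P = 1/(1+e^{1.3600}) = 0.2042
P(1−P) = 0.2042 × 0.7958 = 0.1625
I = a² × P(1−P) = 1.6² × 0.1625 = 0.41607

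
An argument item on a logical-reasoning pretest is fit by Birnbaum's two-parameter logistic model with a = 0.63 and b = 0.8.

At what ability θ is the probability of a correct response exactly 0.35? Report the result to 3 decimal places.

P(θ) = 1 / (1 + exp(−a(θ − b)))
logit = ln(0.3500/0.6500) = -0.6190
θ = b + logit/(a) = 0.8 + (-0.6190)/0.6300 = -0.1826

-0.183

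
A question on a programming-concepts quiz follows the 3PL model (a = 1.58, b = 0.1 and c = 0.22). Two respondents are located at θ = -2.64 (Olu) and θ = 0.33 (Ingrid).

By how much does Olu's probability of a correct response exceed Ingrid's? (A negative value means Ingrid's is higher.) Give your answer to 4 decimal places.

P(θ) = c + (1 − c) · 1 / (1 + exp(−a(θ − b)))
P(Olu) = 0.2301  [exponent -4.3292]
P(Ingrid) = 0.6801  [exponent 0.3634]
Difference = 0.2301 − 0.6801 = -0.4499

-0.4499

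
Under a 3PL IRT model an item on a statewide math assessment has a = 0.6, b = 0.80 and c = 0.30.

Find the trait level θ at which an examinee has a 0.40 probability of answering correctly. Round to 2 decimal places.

-2.19

P(θ) = c + (1 − c) · 1 / (1 + exp(−a(θ − b)))
Remove guessing floor: (0.40 − 0.30)/(1 − 0.30) = 0.1429
logit = ln(0.1429/0.8571) = -1.7918
θ = b + logit/(a) = 0.80 + (-1.7918)/0.6000 = -2.1863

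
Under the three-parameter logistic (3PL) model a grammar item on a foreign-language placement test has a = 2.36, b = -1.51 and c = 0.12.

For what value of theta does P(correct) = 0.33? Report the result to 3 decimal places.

P(theta) = c + (1 − c) · 1 / (1 + exp(−a(theta − b)))
Remove guessing floor: (0.33 − 0.12)/(1 − 0.12) = 0.2386
logit = ln(0.2386/0.7614) = -1.1602
theta = b + logit/(a) = -1.51 + (-1.1602)/2.3600 = -2.0016

-2.002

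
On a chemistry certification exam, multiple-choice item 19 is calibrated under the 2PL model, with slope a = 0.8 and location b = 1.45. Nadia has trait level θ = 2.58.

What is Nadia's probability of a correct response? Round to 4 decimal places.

P(θ) = 1 / (1 + exp(−a(θ − b)))
Exponent: 0.8 × (2.58 − 1.45) = 0.9040
1/(1 + e^{-0.9040}) = 0.7118

0.7118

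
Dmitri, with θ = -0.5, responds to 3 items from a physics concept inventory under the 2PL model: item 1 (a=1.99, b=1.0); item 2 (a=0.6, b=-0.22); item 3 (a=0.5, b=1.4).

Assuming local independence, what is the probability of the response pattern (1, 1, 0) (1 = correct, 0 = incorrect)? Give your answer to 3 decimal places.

P(θ) = 1 / (1 + exp(−a(θ − b)))
P_1 = 1/(1+e^{2.9850}) = 0.0481
P_2 = 1/(1+e^{0.1680}) = 0.4581
P_3 = 1/(1+e^{0.9500}) = 0.2789
L = P_1 × P_2 × (1−P_3) = 0.0481 × 0.4581 × 0.7211 = 0.01589

0.016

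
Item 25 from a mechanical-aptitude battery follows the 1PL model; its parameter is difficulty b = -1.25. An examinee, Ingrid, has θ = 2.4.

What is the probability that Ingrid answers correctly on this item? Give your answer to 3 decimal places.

0.975

P(θ) = 1 / (1 + exp(−(θ − b)))
Exponent: (2.4 − (-1.25)) = 3.6500
1/(1 + e^{-3.6500}) = 0.9747
P = 0.9747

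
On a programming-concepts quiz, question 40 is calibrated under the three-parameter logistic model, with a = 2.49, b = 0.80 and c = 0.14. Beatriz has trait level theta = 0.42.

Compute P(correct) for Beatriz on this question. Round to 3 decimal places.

P(theta) = c + (1 − c) · 1 / (1 + exp(−a(theta − b)))
Exponent: 2.49 × (0.42 − 0.80) = -0.9462
1/(1 + e^{0.9462}) = 0.2796
P = 0.14 + 0.86 × 0.2796 = 0.3805

0.380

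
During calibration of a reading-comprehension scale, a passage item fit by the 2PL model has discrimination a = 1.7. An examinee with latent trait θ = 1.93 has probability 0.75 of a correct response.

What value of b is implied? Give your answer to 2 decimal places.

P(θ) = 1 / (1 + exp(−a(θ − b)))
logit(0.75) = ln(0.75/0.25) = 1.0986
b = θ − logit/(a) = 1.93 − 1.0986/1.7000 = 1.2838

1.28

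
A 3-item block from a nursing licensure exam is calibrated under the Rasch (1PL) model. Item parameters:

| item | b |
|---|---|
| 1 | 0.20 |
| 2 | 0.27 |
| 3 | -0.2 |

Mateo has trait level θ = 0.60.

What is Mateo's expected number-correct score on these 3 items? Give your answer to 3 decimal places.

1.870

P(θ) = 1 / (1 + exp(−(θ − b)))
P_1 = 1/(1+e^{-0.4000}) = 0.5987
P_2 = 1/(1+e^{-0.3300}) = 0.5818
P_3 = 1/(1+e^{-0.8000}) = 0.6900
E[score] = 0.5987 + 0.5818 + 0.6900 = 1.8704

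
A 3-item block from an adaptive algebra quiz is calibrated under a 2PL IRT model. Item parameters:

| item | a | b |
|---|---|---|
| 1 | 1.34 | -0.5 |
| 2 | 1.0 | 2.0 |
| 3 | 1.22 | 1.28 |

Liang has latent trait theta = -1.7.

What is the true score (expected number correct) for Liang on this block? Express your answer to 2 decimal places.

0.22

P(theta) = 1 / (1 + exp(−a(theta − b)))
P_1 = 1/(1+e^{1.6080}) = 0.1669
P_2 = 1/(1+e^{3.7000}) = 0.0241
P_3 = 1/(1+e^{3.6356}) = 0.0257
E[score] = 0.1669 + 0.0241 + 0.0257 = 0.2167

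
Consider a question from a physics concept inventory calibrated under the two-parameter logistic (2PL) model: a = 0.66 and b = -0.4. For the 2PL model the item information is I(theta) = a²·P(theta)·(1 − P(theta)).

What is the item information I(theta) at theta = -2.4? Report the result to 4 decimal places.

P = 1/(1+e^{1.3200}) = 0.2108
P(1−P) = 0.2108 × 0.7892 = 0.1664
I = a² × P(1−P) = 0.66² × 0.1664 = 0.07247

0.0725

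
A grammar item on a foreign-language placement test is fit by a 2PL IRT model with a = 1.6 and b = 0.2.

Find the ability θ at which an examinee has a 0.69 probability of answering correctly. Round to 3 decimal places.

0.700

P(θ) = 1 / (1 + exp(−a(θ − b)))
logit = ln(0.6900/0.3100) = 0.8001
θ = b + logit/(a) = 0.2 + 0.8001/1.6000 = 0.7001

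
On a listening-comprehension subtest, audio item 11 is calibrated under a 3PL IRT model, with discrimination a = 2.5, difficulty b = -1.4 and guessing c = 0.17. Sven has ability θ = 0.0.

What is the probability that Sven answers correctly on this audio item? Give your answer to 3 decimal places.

0.976

P(θ) = c + (1 − c) · 1 / (1 + exp(−a(θ − b)))
Exponent: 2.5 × (0.0 − (-1.4)) = 3.5000
1/(1 + e^{-3.5000}) = 0.9707
P = 0.17 + 0.83 × 0.9707 = 0.9757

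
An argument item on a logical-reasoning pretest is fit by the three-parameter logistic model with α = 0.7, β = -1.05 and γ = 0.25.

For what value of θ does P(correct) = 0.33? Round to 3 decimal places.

P(θ) = γ + (1 − γ) · 1 / (1 + exp(−α(θ − β)))
Remove guessing floor: (0.33 − 0.25)/(1 − 0.25) = 0.1067
logit = ln(0.1067/0.8933) = -2.1253
θ = β + logit/(α) = -1.05 + (-2.1253)/0.7000 = -4.0861

-4.086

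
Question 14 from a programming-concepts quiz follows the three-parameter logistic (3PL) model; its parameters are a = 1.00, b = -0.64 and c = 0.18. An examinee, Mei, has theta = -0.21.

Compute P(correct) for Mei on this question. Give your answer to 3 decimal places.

0.677

P(theta) = c + (1 − c) · 1 / (1 + exp(−a(theta − b)))
Exponent: 1.00 × (-0.21 − (-0.64)) = 0.4300
1/(1 + e^{-0.4300}) = 0.6059
P = 0.18 + 0.82 × 0.6059 = 0.6768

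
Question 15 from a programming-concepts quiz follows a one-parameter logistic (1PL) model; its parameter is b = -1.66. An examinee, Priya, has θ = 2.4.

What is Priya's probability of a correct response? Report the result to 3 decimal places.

0.983

P(θ) = 1 / (1 + exp(−(θ − b)))
Exponent: (2.4 − (-1.66)) = 4.0600
1/(1 + e^{-4.0600}) = 0.9830
P = 0.9830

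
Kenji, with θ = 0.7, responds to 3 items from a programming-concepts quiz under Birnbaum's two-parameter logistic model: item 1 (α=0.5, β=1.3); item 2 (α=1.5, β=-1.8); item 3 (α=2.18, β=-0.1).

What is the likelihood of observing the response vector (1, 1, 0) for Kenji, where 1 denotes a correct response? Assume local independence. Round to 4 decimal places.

0.0619

P(θ) = 1 / (1 + exp(−α(θ − β)))
P_1 = 1/(1+e^{0.3000}) = 0.4256
P_2 = 1/(1+e^{-3.7500}) = 0.9770
P_3 = 1/(1+e^{-1.7440}) = 0.8512
L = P_1 × P_2 × (1−P_3) = 0.4256 × 0.9770 × 0.1488 = 0.06187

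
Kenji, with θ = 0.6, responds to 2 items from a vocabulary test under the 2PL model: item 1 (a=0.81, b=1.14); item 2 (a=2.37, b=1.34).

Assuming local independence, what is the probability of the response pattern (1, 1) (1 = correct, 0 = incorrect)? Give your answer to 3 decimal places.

P(θ) = 1 / (1 + exp(−a(θ − b)))
P_1 = 1/(1+e^{0.4374}) = 0.3924
P_2 = 1/(1+e^{1.7538}) = 0.1476
L = P_1 × P_2 = 0.3924 × 0.1476 = 0.05790

0.058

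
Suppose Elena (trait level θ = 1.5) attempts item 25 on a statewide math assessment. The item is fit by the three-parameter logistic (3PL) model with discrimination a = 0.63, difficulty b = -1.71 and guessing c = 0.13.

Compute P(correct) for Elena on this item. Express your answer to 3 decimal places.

0.898

P(θ) = c + (1 − c) · 1 / (1 + exp(−a(θ − b)))
Exponent: 0.63 × (1.5 − (-1.71)) = 2.0223
1/(1 + e^{-2.0223}) = 0.8831
P = 0.13 + 0.87 × 0.8831 = 0.8983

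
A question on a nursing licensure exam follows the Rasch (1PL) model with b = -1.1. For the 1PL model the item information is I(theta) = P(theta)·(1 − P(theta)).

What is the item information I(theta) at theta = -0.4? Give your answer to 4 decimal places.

P = 1/(1+e^{-0.7000}) = 0.6682
P(1−P) = 0.6682 × 0.3318 = 0.2217
I = P(1−P) = 0.22171

0.2217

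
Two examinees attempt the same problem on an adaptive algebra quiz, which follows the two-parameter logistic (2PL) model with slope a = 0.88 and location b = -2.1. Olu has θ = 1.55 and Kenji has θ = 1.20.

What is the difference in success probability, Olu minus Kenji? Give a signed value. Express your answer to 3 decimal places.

0.013

P(θ) = 1 / (1 + exp(−a(θ − b)))
P(Olu) = 0.9613  [exponent 3.2120]
P(Kenji) = 0.9480  [exponent 2.9040]
Difference = 0.9613 − 0.9480 = 0.0132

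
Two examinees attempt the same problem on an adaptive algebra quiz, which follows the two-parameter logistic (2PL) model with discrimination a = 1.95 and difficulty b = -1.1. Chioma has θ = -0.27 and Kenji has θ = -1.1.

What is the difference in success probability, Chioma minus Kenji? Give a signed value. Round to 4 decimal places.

P(θ) = 1 / (1 + exp(−a(θ − b)))
P(Chioma) = 0.8346  [exponent 1.6185]
P(Kenji) = 0.5000  [exponent 0.0000]
Difference = 0.8346 − 0.5000 = 0.3346

0.3346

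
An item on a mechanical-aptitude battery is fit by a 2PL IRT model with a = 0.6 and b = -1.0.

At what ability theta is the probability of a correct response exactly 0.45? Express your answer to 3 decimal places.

P(theta) = 1 / (1 + exp(−a(theta − b)))
logit = ln(0.4500/0.5500) = -0.2007
theta = b + logit/(a) = -1.0 + (-0.2007)/0.6000 = -1.3345

-1.334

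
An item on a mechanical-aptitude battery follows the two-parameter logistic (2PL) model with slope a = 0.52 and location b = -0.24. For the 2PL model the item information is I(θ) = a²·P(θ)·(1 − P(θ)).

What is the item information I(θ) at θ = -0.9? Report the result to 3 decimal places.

0.066

P = 1/(1+e^{0.3432}) = 0.4150
P(1−P) = 0.4150 × 0.5850 = 0.2428
I = a² × P(1−P) = 0.52² × 0.2428 = 0.06565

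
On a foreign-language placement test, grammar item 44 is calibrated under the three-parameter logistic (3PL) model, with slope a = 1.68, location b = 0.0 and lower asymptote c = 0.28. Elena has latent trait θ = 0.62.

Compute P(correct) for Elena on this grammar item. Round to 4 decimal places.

P(θ) = c + (1 − c) · 1 / (1 + exp(−a(θ − b)))
Exponent: 1.68 × (0.62 − 0.0) = 1.0416
1/(1 + e^{-1.0416}) = 0.7392
P = 0.28 + 0.72 × 0.7392 = 0.8122

0.8122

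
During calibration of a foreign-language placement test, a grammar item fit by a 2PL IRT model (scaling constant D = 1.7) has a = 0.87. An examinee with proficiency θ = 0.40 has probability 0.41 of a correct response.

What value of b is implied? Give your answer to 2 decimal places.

P(θ) = 1 / (1 + exp(−D·a(θ − b)))
logit(0.41) = ln(0.41/0.59) = -0.3640
b = θ − logit/(1.7·a) = 0.40 − (-0.3640)/1.4790 = 0.6461

0.65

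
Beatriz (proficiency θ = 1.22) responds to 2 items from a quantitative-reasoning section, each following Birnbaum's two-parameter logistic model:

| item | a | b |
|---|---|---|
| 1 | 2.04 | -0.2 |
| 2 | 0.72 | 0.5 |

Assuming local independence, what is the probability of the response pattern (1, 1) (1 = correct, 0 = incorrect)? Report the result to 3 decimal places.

P(θ) = 1 / (1 + exp(−a(θ − b)))
P_1 = 1/(1+e^{-2.8968}) = 0.9477
P_2 = 1/(1+e^{-0.5184}) = 0.6268
L = P_1 × P_2 = 0.9477 × 0.6268 = 0.59399

0.594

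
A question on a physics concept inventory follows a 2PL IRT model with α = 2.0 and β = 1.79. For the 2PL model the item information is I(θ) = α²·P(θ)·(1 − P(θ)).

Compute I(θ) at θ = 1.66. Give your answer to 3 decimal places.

P = 1/(1+e^{0.2600}) = 0.4354
P(1−P) = 0.4354 × 0.5646 = 0.2458
I = α² × P(1−P) = 2.0² × 0.2458 = 0.98329

0.983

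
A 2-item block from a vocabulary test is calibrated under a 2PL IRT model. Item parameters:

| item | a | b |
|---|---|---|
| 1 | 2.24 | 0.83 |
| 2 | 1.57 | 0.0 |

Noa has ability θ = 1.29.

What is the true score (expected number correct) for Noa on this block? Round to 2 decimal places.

1.62

P(θ) = 1 / (1 + exp(−a(θ − b)))
P_1 = 1/(1+e^{-1.0304}) = 0.7370
P_2 = 1/(1+e^{-2.0253}) = 0.8834
E[score] = 0.7370 + 0.8834 = 1.6204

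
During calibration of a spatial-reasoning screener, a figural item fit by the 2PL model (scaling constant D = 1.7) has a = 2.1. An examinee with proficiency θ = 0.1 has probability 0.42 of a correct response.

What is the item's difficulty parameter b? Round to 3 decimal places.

0.190

P(θ) = 1 / (1 + exp(−D·a(θ − b)))
logit(0.42) = ln(0.42/0.58) = -0.3228
b = θ − logit/(1.7·a) = 0.1 − (-0.3228)/3.5700 = 0.1904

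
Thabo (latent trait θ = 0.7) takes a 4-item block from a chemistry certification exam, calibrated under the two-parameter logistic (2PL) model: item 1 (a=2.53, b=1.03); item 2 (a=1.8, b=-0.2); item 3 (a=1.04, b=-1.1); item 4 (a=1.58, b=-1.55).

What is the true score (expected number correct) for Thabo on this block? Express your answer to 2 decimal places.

P(θ) = 1 / (1 + exp(−a(θ − b)))
P_1 = 1/(1+e^{0.8349}) = 0.3026
P_2 = 1/(1+e^{-1.6200}) = 0.8348
P_3 = 1/(1+e^{-1.8720}) = 0.8667
P_4 = 1/(1+e^{-3.5550}) = 0.9722
E[score] = 0.3026 + 0.8348 + 0.8667 + 0.9722 = 2.9763

2.98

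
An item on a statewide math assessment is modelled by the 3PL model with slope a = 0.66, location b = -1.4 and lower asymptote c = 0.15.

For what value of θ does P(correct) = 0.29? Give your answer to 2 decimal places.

P(θ) = c + (1 − c) · 1 / (1 + exp(−a(θ − b)))
Remove guessing floor: (0.29 − 0.15)/(1 − 0.15) = 0.1647
logit = ln(0.1647/0.8353) = -1.6236
θ = b + logit/(a) = -1.4 + (-1.6236)/0.6600 = -3.8600

-3.86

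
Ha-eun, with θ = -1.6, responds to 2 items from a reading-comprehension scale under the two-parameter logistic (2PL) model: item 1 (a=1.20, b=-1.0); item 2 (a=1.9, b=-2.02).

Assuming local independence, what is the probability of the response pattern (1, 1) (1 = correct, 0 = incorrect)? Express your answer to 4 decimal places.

P(θ) = 1 / (1 + exp(−a(θ − b)))
P_1 = 1/(1+e^{0.7200}) = 0.3274
P_2 = 1/(1+e^{-0.7980}) = 0.6895
L = P_1 × P_2 = 0.3274 × 0.6895 = 0.22575

0.2258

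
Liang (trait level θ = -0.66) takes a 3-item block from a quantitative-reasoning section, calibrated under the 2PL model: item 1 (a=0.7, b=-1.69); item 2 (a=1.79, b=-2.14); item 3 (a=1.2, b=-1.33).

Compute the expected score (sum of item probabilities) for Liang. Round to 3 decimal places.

P(θ) = 1 / (1 + exp(−a(θ − b)))
P_1 = 1/(1+e^{-0.7210}) = 0.6728
P_2 = 1/(1+e^{-2.6492}) = 0.9340
P_3 = 1/(1+e^{-0.8040}) = 0.6908
E[score] = 0.6728 + 0.9340 + 0.6908 = 2.2976

2.298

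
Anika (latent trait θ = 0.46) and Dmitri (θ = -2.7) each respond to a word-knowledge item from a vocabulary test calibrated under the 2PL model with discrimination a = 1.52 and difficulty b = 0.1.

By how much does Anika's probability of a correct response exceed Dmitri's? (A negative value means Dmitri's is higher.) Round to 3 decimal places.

0.620

P(θ) = 1 / (1 + exp(−a(θ − b)))
P(Anika) = 0.6335  [exponent 0.5472]
P(Dmitri) = 0.0140  [exponent -4.2560]
Difference = 0.6335 − 0.0140 = 0.6195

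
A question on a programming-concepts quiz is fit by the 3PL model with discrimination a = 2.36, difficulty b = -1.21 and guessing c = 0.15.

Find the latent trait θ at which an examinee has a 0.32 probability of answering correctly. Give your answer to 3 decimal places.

P(θ) = c + (1 − c) · 1 / (1 + exp(−a(θ − b)))
Remove guessing floor: (0.32 − 0.15)/(1 − 0.15) = 0.2000
logit = ln(0.2000/0.8000) = -1.3863
θ = b + logit/(a) = -1.21 + (-1.3863)/2.3600 = -1.7974

-1.797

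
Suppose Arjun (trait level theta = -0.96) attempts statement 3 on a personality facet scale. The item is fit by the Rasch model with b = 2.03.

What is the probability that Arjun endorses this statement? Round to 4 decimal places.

P(theta) = 1 / (1 + exp(−(theta − b)))
Exponent: (-0.96 − 2.03) = -2.9900
1/(1 + e^{2.9900}) = 0.0479
P = 0.0479

0.0479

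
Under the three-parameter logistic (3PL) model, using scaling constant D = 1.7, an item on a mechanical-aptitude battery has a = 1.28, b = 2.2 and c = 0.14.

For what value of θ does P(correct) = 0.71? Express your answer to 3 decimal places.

P(θ) = c + (1 − c) · 1 / (1 + exp(−D·a(θ − b)))
Remove guessing floor: (0.71 − 0.14)/(1 − 0.14) = 0.6628
logit = ln(0.6628/0.3372) = 0.6758
θ = b + logit/(1.7·a) = 2.2 + 0.6758/2.1760 = 2.5105

2.511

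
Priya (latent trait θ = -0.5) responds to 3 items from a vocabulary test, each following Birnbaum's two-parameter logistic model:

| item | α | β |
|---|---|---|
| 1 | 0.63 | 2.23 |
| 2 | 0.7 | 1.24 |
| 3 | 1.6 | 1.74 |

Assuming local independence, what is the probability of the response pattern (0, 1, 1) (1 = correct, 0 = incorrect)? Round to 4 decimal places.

0.0052

P(θ) = 1 / (1 + exp(−α(θ − β)))
P_1 = 1/(1+e^{1.7199}) = 0.1519
P_2 = 1/(1+e^{1.2180}) = 0.2283
P_3 = 1/(1+e^{3.5840}) = 0.0270
L = (1−P_1) × P_2 × P_3 = 0.8481 × 0.2283 × 0.0270 = 0.00523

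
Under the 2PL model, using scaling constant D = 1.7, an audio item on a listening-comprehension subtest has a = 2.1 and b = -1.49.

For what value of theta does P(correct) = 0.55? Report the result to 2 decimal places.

-1.43

P(theta) = 1 / (1 + exp(−D·a(theta − b)))
logit = ln(0.5500/0.4500) = 0.2007
theta = b + logit/(1.7·a) = -1.49 + 0.2007/3.5700 = -1.4338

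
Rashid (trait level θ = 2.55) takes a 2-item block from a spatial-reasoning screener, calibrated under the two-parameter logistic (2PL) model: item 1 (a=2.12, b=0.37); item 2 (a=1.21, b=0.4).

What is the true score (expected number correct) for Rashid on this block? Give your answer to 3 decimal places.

P(θ) = 1 / (1 + exp(−a(θ − b)))
P_1 = 1/(1+e^{-4.6216}) = 0.9903
P_2 = 1/(1+e^{-2.6015}) = 0.9310
E[score] = 0.9903 + 0.9310 = 1.9212

1.921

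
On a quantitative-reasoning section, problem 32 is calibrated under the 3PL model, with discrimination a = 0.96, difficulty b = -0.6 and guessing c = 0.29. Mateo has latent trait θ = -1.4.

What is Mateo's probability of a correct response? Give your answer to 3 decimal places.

0.515

P(θ) = c + (1 − c) · 1 / (1 + exp(−a(θ − b)))
Exponent: 0.96 × (-1.4 − (-0.6)) = -0.7680
1/(1 + e^{0.7680}) = 0.3169
P = 0.29 + 0.71 × 0.3169 = 0.5150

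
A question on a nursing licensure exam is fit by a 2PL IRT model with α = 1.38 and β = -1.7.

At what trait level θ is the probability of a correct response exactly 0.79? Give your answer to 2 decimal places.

P(θ) = 1 / (1 + exp(−α(θ − β)))
logit = ln(0.7900/0.2100) = 1.3249
θ = β + logit/(α) = -1.7 + 1.3249/1.3800 = -0.7399

-0.74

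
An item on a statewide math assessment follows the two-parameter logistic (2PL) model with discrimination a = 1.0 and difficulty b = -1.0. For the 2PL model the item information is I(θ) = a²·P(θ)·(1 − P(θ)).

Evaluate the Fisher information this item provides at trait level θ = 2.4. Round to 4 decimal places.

P = 1/(1+e^{-3.4000}) = 0.9677
P(1−P) = 0.9677 × 0.0323 = 0.0313
I = a² × P(1−P) = 1.0² × 0.0313 = 0.03125

0.0313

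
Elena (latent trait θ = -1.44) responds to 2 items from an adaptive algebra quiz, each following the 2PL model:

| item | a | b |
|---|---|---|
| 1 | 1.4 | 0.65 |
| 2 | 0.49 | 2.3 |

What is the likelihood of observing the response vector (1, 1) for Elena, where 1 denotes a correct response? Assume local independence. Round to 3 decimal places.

P(θ) = 1 / (1 + exp(−a(θ − b)))
P_1 = 1/(1+e^{2.9260}) = 0.0509
P_2 = 1/(1+e^{1.8326}) = 0.1379
L = P_1 × P_2 = 0.0509 × 0.1379 = 0.00702

0.007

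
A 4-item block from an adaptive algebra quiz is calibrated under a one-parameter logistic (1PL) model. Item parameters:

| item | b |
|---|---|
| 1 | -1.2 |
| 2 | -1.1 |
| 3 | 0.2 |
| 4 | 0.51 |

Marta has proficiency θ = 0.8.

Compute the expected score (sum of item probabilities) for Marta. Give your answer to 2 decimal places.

2.97

P(θ) = 1 / (1 + exp(−(θ − b)))
P_1 = 1/(1+e^{-2.0000}) = 0.8808
P_2 = 1/(1+e^{-1.9000}) = 0.8699
P_3 = 1/(1+e^{-0.6000}) = 0.6457
P_4 = 1/(1+e^{-0.2900}) = 0.5720
E[score] = 0.8808 + 0.8699 + 0.6457 + 0.5720 = 2.9683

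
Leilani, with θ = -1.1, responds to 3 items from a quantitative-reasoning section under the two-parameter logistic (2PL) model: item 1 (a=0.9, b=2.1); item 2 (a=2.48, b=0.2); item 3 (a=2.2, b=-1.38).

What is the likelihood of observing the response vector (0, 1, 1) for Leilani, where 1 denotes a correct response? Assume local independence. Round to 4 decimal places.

0.0235

P(θ) = 1 / (1 + exp(−a(θ − b)))
P_1 = 1/(1+e^{2.8800}) = 0.0532
P_2 = 1/(1+e^{3.2240}) = 0.0383
P_3 = 1/(1+e^{-0.6160}) = 0.6493
L = (1−P_1) × P_2 × P_3 = 0.9468 × 0.0383 × 0.6493 = 0.02353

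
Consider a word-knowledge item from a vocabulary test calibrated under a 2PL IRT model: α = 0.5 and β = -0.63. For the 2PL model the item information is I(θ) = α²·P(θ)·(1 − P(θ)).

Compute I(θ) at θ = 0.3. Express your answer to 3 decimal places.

P = 1/(1+e^{-0.4650}) = 0.6142
P(1−P) = 0.6142 × 0.3858 = 0.2370
I = α² × P(1−P) = 0.5² × 0.2370 = 0.05924

0.059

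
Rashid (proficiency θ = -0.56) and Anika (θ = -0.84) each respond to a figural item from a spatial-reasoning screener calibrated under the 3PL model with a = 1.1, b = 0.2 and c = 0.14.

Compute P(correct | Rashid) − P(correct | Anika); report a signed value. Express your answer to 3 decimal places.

P(θ) = c + (1 − c) · 1 / (1 + exp(−a(θ − b)))
P(Rashid) = 0.4000  [exponent -0.8360]
P(Anika) = 0.3478  [exponent -1.1440]
Difference = 0.4000 − 0.3478 = 0.0523

0.052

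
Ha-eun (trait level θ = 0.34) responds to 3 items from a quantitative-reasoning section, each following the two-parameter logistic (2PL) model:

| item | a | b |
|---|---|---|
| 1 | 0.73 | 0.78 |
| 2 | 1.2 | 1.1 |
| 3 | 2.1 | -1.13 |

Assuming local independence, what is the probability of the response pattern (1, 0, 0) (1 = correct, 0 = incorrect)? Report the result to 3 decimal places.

P(θ) = 1 / (1 + exp(−a(θ − b)))
P_1 = 1/(1+e^{0.3212}) = 0.4204
P_2 = 1/(1+e^{0.9120}) = 0.2866
P_3 = 1/(1+e^{-3.0870}) = 0.9564
L = P_1 × (1−P_2) × (1−P_3) = 0.4204 × 0.7134 × 0.0436 = 0.01309

0.013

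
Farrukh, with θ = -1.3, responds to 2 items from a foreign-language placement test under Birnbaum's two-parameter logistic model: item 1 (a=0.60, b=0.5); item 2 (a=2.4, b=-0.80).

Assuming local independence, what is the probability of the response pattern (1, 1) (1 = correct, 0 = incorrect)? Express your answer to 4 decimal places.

0.0587

P(θ) = 1 / (1 + exp(−a(θ − b)))
P_1 = 1/(1+e^{1.0800}) = 0.2535
P_2 = 1/(1+e^{1.2000}) = 0.2315
L = P_1 × P_2 = 0.2535 × 0.2315 = 0.05868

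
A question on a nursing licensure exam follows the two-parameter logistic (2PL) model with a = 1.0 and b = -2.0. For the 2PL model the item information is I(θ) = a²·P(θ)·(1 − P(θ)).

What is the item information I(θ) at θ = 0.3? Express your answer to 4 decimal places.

P = 1/(1+e^{-2.3000}) = 0.9089
P(1−P) = 0.9089 × 0.0911 = 0.0828
I = a² × P(1−P) = 1.0² × 0.0828 = 0.08282

0.0828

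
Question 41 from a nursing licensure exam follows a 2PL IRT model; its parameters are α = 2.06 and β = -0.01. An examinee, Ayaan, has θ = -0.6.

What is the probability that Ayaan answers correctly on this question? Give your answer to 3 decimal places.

P(θ) = 1 / (1 + exp(−α(θ − β)))
Exponent: 2.06 × (-0.6 − (-0.01)) = -1.2154
1/(1 + e^{1.2154}) = 0.2287

0.229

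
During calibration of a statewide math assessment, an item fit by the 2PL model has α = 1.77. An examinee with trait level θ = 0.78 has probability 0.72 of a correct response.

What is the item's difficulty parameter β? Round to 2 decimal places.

0.25

P(θ) = 1 / (1 + exp(−α(θ − β)))
logit(0.72) = ln(0.72/0.28) = 0.9445
β = θ − logit/(α) = 0.78 − 0.9445/1.7700 = 0.2464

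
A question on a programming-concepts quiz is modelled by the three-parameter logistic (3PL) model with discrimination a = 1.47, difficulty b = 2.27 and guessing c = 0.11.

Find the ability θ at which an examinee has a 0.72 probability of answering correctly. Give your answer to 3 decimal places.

2.800

P(θ) = c + (1 − c) · 1 / (1 + exp(−a(θ − b)))
Remove guessing floor: (0.72 − 0.11)/(1 − 0.11) = 0.6854
logit = ln(0.6854/0.3146) = 0.7787
θ = b + logit/(a) = 2.27 + 0.7787/1.4700 = 2.7997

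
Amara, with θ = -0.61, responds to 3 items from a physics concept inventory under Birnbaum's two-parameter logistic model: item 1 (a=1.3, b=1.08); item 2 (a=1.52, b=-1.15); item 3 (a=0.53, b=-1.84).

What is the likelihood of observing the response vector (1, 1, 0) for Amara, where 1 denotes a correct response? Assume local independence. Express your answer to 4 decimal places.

0.0238

P(θ) = 1 / (1 + exp(−a(θ − b)))
P_1 = 1/(1+e^{2.1970}) = 0.1000
P_2 = 1/(1+e^{-0.8208}) = 0.6944
P_3 = 1/(1+e^{-0.6519}) = 0.6574
L = P_1 × P_2 × (1−P_3) = 0.1000 × 0.6944 × 0.3426 = 0.02379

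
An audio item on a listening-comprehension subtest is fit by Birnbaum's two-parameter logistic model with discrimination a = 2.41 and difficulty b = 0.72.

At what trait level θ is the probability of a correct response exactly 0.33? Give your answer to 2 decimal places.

P(θ) = 1 / (1 + exp(−a(θ − b)))
logit = ln(0.3300/0.6700) = -0.7082
θ = b + logit/(a) = 0.72 + (-0.7082)/2.4100 = 0.4261

0.43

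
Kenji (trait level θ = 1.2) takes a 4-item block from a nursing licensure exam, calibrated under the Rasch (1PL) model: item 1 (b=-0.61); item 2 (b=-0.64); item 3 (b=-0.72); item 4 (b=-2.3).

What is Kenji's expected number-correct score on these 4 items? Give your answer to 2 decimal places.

3.57

P(θ) = 1 / (1 + exp(−(θ − b)))
P_1 = 1/(1+e^{-1.8100}) = 0.8594
P_2 = 1/(1+e^{-1.8400}) = 0.8629
P_3 = 1/(1+e^{-1.9200}) = 0.8721
P_4 = 1/(1+e^{-3.5000}) = 0.9707
E[score] = 0.8594 + 0.8629 + 0.8721 + 0.9707 = 3.5651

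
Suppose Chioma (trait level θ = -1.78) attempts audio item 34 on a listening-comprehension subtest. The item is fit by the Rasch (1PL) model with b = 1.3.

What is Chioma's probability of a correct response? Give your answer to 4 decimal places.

0.0439

P(θ) = 1 / (1 + exp(−(θ − b)))
Exponent: (-1.78 − 1.3) = -3.0800
1/(1 + e^{3.0800}) = 0.0439
P = 0.0439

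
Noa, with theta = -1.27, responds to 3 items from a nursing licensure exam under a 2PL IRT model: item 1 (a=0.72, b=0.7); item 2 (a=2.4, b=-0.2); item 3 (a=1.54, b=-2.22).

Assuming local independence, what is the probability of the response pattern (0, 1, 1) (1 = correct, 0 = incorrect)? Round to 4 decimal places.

0.0466

P(theta) = 1 / (1 + exp(−a(theta − b)))
P_1 = 1/(1+e^{1.4184}) = 0.1949
P_2 = 1/(1+e^{2.5680}) = 0.0712
P_3 = 1/(1+e^{-1.4630}) = 0.8120
L = (1−P_1) × P_2 × P_3 = 0.8051 × 0.0712 × 0.8120 = 0.04656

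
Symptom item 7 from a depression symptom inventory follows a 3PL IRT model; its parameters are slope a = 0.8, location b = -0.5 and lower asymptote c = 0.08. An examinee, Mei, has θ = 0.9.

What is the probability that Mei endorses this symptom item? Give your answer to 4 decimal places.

P(θ) = c + (1 − c) · 1 / (1 + exp(−a(θ − b)))
Exponent: 0.8 × (0.9 − (-0.5)) = 1.1200
1/(1 + e^{-1.1200}) = 0.7540
P = 0.08 + 0.92 × 0.7540 = 0.7737

0.7737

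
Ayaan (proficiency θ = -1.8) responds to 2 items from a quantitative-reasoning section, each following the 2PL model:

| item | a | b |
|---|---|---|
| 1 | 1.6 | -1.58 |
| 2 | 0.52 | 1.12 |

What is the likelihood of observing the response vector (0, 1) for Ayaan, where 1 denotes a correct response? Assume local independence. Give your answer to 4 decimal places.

P(θ) = 1 / (1 + exp(−a(θ − b)))
P_1 = 1/(1+e^{0.3520}) = 0.4129
P_2 = 1/(1+e^{1.5184}) = 0.1797
L = (1−P_1) × P_2 = 0.5871 × 0.1797 = 0.10550

0.1055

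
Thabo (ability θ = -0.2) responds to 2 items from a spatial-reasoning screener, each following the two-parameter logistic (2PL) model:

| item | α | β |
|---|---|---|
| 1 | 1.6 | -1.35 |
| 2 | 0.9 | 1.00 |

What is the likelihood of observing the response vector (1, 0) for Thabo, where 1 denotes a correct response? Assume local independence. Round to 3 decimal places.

0.644

P(θ) = 1 / (1 + exp(−α(θ − β)))
P_1 = 1/(1+e^{-1.8400}) = 0.8629
P_2 = 1/(1+e^{1.0800}) = 0.2535
L = P_1 × (1−P_2) = 0.8629 × 0.7465 = 0.64419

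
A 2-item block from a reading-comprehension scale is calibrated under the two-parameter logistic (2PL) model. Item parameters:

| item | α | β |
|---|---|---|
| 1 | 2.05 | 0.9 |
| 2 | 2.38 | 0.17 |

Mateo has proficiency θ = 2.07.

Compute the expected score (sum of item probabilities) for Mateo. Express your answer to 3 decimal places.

1.906

P(θ) = 1 / (1 + exp(−α(θ − β)))
P_1 = 1/(1+e^{-2.3985}) = 0.9167
P_2 = 1/(1+e^{-4.5220}) = 0.9892
E[score] = 0.9167 + 0.9892 = 1.9060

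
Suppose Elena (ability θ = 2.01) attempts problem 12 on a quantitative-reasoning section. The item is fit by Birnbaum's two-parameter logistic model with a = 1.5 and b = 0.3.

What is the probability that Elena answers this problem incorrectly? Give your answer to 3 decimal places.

0.071

P(θ) = 1 / (1 + exp(−a(θ − b)))
Exponent: 1.5 × (2.01 − 0.3) = 2.5650
1/(1 + e^{-2.5650}) = 0.9286
P(incorrect) = 1 − 0.9286 = 0.0714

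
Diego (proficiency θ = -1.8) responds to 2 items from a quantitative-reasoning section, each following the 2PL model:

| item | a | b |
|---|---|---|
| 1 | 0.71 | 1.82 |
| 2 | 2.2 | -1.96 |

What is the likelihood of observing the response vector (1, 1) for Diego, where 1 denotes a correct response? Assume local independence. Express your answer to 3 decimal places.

P(θ) = 1 / (1 + exp(−a(θ − b)))
P_1 = 1/(1+e^{2.5702}) = 0.0711
P_2 = 1/(1+e^{-0.3520}) = 0.5871
L = P_1 × P_2 = 0.0711 × 0.5871 = 0.04173

0.042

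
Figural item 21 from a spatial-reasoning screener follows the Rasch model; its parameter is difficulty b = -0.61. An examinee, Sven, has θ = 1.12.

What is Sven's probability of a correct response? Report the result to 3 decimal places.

0.849

P(θ) = 1 / (1 + exp(−(θ − b)))
Exponent: (1.12 − (-0.61)) = 1.7300
1/(1 + e^{-1.7300}) = 0.8494
P = 0.8494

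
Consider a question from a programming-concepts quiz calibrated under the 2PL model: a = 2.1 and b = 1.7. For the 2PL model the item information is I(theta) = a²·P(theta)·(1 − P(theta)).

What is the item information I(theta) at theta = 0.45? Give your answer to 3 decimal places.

P = 1/(1+e^{2.6250}) = 0.0675
P(1−P) = 0.0675 × 0.9325 = 0.0630
I = a² × P(1−P) = 2.1² × 0.0630 = 0.27776

0.278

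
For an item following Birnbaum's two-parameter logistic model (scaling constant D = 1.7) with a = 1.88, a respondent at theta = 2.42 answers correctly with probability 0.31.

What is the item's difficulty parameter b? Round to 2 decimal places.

2.67

P(theta) = 1 / (1 + exp(−D·a(theta − b)))
logit(0.31) = ln(0.31/0.69) = -0.8001
b = theta − logit/(1.7·a) = 2.42 − (-0.8001)/3.1960 = 2.6704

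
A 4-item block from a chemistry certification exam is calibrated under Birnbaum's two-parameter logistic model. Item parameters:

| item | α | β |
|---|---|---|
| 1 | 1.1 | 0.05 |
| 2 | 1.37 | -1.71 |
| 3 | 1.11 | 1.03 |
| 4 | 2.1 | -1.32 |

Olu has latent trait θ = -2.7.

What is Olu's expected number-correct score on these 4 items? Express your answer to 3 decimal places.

0.319

P(θ) = 1 / (1 + exp(−α(θ − β)))
P_1 = 1/(1+e^{3.0250}) = 0.0463
P_2 = 1/(1+e^{1.3563}) = 0.2048
P_3 = 1/(1+e^{4.1403}) = 0.0157
P_4 = 1/(1+e^{2.8980}) = 0.0523
E[score] = 0.0463 + 0.2048 + 0.0157 + 0.0523 = 0.3191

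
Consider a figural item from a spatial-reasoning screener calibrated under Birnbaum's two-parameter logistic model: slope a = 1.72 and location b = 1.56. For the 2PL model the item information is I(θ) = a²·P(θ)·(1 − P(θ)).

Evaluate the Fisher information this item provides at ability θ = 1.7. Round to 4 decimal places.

P = 1/(1+e^{-0.2408}) = 0.5599
P(1−P) = 0.5599 × 0.4401 = 0.2464
I = a² × P(1−P) = 1.72² × 0.2464 = 0.72898

0.7290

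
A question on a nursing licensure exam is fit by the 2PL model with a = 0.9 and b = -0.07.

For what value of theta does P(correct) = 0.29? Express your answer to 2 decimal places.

P(theta) = 1 / (1 + exp(−a(theta − b)))
logit = ln(0.2900/0.7100) = -0.8954
theta = b + logit/(a) = -0.07 + (-0.8954)/0.9000 = -1.0649

-1.06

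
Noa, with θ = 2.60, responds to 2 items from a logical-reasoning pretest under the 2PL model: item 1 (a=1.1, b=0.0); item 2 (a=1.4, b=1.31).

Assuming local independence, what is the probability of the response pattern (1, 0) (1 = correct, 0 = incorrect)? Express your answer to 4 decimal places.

P(θ) = 1 / (1 + exp(−a(θ − b)))
P_1 = 1/(1+e^{-2.8600}) = 0.9458
P_2 = 1/(1+e^{-1.8060}) = 0.8589
L = P_1 × (1−P_2) = 0.9458 × 0.1411 = 0.13348

0.1335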